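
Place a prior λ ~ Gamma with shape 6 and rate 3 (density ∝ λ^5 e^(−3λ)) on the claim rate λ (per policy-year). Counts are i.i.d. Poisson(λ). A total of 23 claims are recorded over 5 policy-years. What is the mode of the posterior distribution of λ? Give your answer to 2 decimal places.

λ̂_MAP = 3.50

Σxᵢ = 23, n = 5.
Posterior ∝ λ^5e^(−3λ) · λ^23e^(−5λ) = λ^28e^(−8λ), i.e. Gamma(shape=29, rate=8).
The mode of a Gamma(a, b) with a ≥ 1 (shape–rate) is (a−1)/b = 28/8 ≈ 3.50.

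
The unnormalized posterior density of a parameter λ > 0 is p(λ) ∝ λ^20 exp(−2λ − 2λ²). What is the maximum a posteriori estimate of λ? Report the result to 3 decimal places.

λ̂_MAP = 2.000

ℓ'(λ) = 20/λ − 2 − 4λ. Setting this to zero and multiplying by λ: 4λ² + 2λ − 20 = 0.
λ = (−2 + √(2² + 4·4·20)) / (2·4) = (−2 + √324) / 8 = (−2 + 18)/8 = 2.
ℓ''(λ) = −20/λ² − 4 < 0, confirming a maximum.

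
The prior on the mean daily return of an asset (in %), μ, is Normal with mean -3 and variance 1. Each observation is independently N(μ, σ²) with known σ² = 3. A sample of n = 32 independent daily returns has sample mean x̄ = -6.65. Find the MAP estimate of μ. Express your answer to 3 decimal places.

n = 32, x̄ = -6.65.
For a Normal prior and Normal likelihood with known variance, the posterior is Normal; its mode equals its mean, the precision-weighted average.
Prior precision 1/σ₀² = 1/1 = 1; data precision n/σ² = 32/3.
μ̂ = (1·(-3) + (32/3)·(-6.65)) / (1 + 32/3) = (-1109/15)/(35/3) = -1109/175 ≈ -6.337.

μ̂_MAP = -6.337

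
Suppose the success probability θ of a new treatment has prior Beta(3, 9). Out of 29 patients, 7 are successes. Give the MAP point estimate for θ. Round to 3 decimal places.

θ̂_MAP = 0.231

Prior: Beta(3, 9).
Data: 7 successes in 29 trials. The binomial likelihood contributes θ^7(1−θ)^22, so the posterior is Beta(3+7, 9+22) = Beta(10, 31).
For Beta(a, b) with a, b > 1 the mode is (a−1)/(a+b−2) = 9/39 ≈ 0.231.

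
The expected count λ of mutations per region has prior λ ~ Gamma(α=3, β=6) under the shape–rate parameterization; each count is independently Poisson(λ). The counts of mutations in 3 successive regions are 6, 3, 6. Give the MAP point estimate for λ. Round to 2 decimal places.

λ̂_MAP = 1.89

Σxᵢ = 6+3+6 = 15, with n = 3.
Posterior ∝ λ^2e^(−6λ) · λ^15e^(−3λ) = λ^17e^(−9λ), i.e. Gamma(shape=18, rate=9).
The mode of a Gamma(a, b) with a ≥ 1 (shape–rate) is (a−1)/b = 17/9 ≈ 1.89.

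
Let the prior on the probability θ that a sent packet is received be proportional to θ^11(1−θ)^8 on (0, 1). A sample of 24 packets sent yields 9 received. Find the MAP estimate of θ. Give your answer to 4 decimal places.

The prior density ∝ θ^11(1−θ)^8 is the kernel of Beta(12, 9).
Data: 9 successes in 24 trials. The binomial likelihood contributes θ^9(1−θ)^15, so the posterior is Beta(12+9, 9+15) = Beta(21, 24).
For Beta(a, b) with a, b > 1 the mode is (a−1)/(a+b−2) = 20/43 ≈ 0.4651.

θ̂_MAP = 0.4651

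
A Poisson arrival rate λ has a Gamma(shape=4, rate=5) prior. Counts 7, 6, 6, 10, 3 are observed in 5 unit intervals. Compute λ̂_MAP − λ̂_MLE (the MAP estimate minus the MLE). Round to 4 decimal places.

Σxᵢ = 32. Posterior is Gamma(36, 10); MAP = (36−1)/10 = 35/10 ≈ 3.50000.
MLE = x̄ = 32/5 ≈ 6.40000.
Difference = 35/10 − 32/5 = -29/10 ≈ -2.9000.

MAP − MLE = -2.9000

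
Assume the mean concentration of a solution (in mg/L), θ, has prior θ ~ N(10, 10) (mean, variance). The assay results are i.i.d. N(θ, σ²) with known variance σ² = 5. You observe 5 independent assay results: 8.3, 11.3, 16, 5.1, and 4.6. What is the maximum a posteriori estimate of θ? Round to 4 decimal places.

n = 5; x̄ = (8.3 + 11.3 + 16 + 5.1 + 4.6)/5 = 45.3/5 = 9.06.
For a Normal prior and Normal likelihood with known variance, the posterior is Normal; its mode equals its mean, the precision-weighted average.
Prior precision 1/σ₀² = 1/10 = 0.1; data precision n/σ² = 5/5 = 1.
θ̂ = (0.1·10 + 1·9.06) / (0.1 + 1) = 10.06/1.1 = 503/55 ≈ 9.1455.

θ̂_MAP = 9.1455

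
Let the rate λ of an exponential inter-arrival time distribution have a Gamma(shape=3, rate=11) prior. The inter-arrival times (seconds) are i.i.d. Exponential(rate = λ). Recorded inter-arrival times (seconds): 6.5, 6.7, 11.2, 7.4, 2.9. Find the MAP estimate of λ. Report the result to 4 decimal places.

λ̂_MAP = 0.1532

The Exponential(rate=λ) likelihood is ∝ λ^n e^(−λΣtᵢ). Here n = 5 and Σtᵢ = 6.5 + 6.7 + 11.2 + 7.4 + 2.9 = 34.7.
Posterior ∝ λ^2e^(−11λ) · λ^5e^(−34.7λ) = λ^7e^(−45.7λ), i.e. Gamma(8, 45.7).
Mode = (a−1)/b = 7/45.7 ≈ 0.1532.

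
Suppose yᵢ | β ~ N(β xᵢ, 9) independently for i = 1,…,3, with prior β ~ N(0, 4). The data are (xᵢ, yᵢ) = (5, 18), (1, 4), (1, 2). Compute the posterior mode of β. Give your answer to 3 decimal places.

β̂_MAP = 3.282

log p(β | y) = −Σ(yᵢ − βxᵢ)²/(2·9) − β²/(2·4) + const.
Setting the derivative to zero: Σxᵢ(yᵢ − βxᵢ)/9 − β/4 = 0, so β = Σxᵢyᵢ / (Σxᵢ² + σ²/τ²).
Σxᵢyᵢ = 5·18 + 1·4 + 1·2 = 96; Σxᵢ² = 27; σ²/τ² = 2.25.
β̂_MAP = 96 / (27 + 2.25) = 96/29.25 ≈ 3.282.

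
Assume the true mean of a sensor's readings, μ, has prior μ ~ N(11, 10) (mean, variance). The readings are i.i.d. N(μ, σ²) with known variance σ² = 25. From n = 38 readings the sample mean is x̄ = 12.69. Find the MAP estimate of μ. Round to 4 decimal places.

n = 38, x̄ = 12.69.
For a Normal prior and Normal likelihood with known variance, the posterior is Normal; its mode equals its mean, the precision-weighted average.
Prior precision 1/σ₀² = 1/10 = 0.1; data precision n/σ² = 38/25 = 1.52.
μ̂ = (0.1·11 + 1.52·12.69) / (0.1 + 1.52) = 20.3888/1.62 = 25486/2025 ≈ 12.5857.

μ̂_MAP = 12.5857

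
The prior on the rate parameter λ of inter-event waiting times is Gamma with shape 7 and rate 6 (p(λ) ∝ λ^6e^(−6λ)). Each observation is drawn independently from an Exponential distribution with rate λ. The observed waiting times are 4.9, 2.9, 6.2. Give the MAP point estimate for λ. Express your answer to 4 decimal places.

λ̂_MAP = 0.4500

The Exponential(rate=λ) likelihood is ∝ λ^n e^(−λΣtᵢ). Here n = 3 and Σtᵢ = 4.9 + 2.9 + 6.2 = 14.
Posterior ∝ λ^6e^(−6λ) · λ^3e^(−14λ) = λ^9e^(−20λ), i.e. Gamma(10, 20).
Mode = (a−1)/b = 9/20 ≈ 0.4500.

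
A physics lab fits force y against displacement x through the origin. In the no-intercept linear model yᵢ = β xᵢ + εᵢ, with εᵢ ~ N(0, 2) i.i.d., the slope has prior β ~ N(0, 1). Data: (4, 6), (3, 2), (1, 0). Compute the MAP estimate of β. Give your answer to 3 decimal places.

log p(β | y) = −Σ(yᵢ − βxᵢ)²/(2·2) − β²/(2·1) + const.
Setting the derivative to zero: Σxᵢ(yᵢ − βxᵢ)/2 − β/1 = 0, so β = Σxᵢyᵢ / (Σxᵢ² + σ²/τ²).
Σxᵢyᵢ = 4·6 + 3·2 + 1·0 = 30; Σxᵢ² = 26; σ²/τ² = 2.
β̂_MAP = 30 / (26 + 2) = 30/28 ≈ 1.071.

β̂_MAP = 1.071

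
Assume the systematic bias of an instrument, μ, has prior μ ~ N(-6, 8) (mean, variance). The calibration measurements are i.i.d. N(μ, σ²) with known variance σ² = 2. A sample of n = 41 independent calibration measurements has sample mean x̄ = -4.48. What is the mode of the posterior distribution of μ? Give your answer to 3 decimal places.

μ̂_MAP = -4.489

n = 41, x̄ = -4.48.
For a Normal prior and Normal likelihood with known variance, the posterior is Normal; its mode equals its mean, the precision-weighted average.
Prior precision 1/σ₀² = 1/8 = 0.125; data precision n/σ² = 41/2 = 20.5.
μ̂ = (0.125·(-6) + 20.5·(-4.48)) / (0.125 + 20.5) = (-92.59)/20.625 = -18518/4125 ≈ -4.489.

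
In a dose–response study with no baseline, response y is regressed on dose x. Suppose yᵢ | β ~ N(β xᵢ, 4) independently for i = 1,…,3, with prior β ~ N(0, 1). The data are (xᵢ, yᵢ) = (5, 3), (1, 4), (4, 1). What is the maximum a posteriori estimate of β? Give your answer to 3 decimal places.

β̂_MAP = 0.500

log p(β | y) = −Σ(yᵢ − βxᵢ)²/(2·4) − β²/(2·1) + const.
Setting the derivative to zero: Σxᵢ(yᵢ − βxᵢ)/4 − β/1 = 0, so β = Σxᵢyᵢ / (Σxᵢ² + σ²/τ²).
Σxᵢyᵢ = 5·3 + 1·4 + 4·1 = 23; Σxᵢ² = 42; σ²/τ² = 4.
β̂_MAP = 23 / (42 + 4) = 23/46 ≈ 0.500.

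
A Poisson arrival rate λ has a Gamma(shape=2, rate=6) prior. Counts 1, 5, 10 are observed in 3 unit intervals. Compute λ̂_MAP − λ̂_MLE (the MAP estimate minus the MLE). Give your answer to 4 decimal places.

MAP − MLE = -3.4444

Σxᵢ = 16. Posterior is Gamma(18, 9); MAP = (18−1)/9 = 17/9 ≈ 1.88889.
MLE = x̄ = 16/3 ≈ 5.33333.
Difference = 17/9 − 16/3 = -31/9 ≈ -3.4444.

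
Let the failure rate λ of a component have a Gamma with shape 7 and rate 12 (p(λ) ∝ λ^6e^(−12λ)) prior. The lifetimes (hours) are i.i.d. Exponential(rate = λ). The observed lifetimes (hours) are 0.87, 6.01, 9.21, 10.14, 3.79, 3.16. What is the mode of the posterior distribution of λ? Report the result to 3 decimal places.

λ̂_MAP = 0.266

The Exponential(rate=λ) likelihood is ∝ λ^n e^(−λΣtᵢ). Here n = 6 and Σtᵢ = 0.87 + 6.01 + 9.21 + 10.14 + 3.79 + 3.16 = 33.18.
Posterior ∝ λ^6e^(−12λ) · λ^6e^(−33.18λ) = λ^12e^(−45.18λ), i.e. Gamma(13, 45.18).
Mode = (a−1)/b = 12/45.18 ≈ 0.266.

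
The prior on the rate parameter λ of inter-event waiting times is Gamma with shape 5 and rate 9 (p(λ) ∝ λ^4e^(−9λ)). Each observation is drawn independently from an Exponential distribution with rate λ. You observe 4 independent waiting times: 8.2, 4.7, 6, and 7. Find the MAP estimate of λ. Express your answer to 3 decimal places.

λ̂_MAP = 0.229

The Exponential(rate=λ) likelihood is ∝ λ^n e^(−λΣtᵢ). Here n = 4 and Σtᵢ = 8.2 + 4.7 + 6 + 7 = 25.9.
Posterior ∝ λ^4e^(−9λ) · λ^4e^(−25.9λ) = λ^8e^(−34.9λ), i.e. Gamma(9, 34.9).
Mode = (a−1)/b = 8/34.9 ≈ 0.229.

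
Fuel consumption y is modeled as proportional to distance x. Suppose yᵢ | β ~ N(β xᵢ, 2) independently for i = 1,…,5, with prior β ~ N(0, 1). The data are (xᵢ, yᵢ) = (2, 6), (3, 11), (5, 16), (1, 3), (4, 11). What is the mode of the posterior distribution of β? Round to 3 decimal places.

β̂_MAP = 3.018

log p(β | y) = −Σ(yᵢ − βxᵢ)²/(2·2) − β²/(2·1) + const.
Setting the derivative to zero: Σxᵢ(yᵢ − βxᵢ)/2 − β/1 = 0, so β = Σxᵢyᵢ / (Σxᵢ² + σ²/τ²).
Σxᵢyᵢ = 2·6 + 3·11 + 5·16 + 1·3 + 4·11 = 172; Σxᵢ² = 55; σ²/τ² = 2.
β̂_MAP = 172 / (55 + 2) = 172/57 ≈ 3.018.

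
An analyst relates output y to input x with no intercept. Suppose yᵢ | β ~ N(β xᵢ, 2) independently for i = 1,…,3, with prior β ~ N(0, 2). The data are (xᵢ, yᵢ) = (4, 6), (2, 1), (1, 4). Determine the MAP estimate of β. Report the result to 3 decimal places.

log p(β | y) = −Σ(yᵢ − βxᵢ)²/(2·2) − β²/(2·2) + const.
Setting the derivative to zero: Σxᵢ(yᵢ − βxᵢ)/2 − β/2 = 0, so β = Σxᵢyᵢ / (Σxᵢ² + σ²/τ²).
Σxᵢyᵢ = 4·6 + 2·1 + 1·4 = 30; Σxᵢ² = 21; σ²/τ² = 1.
β̂_MAP = 30 / (21 + 1) = 30/22 ≈ 1.364.

β̂_MAP = 1.364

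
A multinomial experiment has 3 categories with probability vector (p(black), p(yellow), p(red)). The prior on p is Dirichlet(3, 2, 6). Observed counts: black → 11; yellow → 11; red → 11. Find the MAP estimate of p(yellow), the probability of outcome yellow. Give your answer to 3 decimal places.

MAP estimate of p(yellow) = 0.293

The posterior is Dirichlet(αᵢ + nᵢ) = Dirichlet(14, 13, 17).
For a Dirichlet(a₁,…,a_K) with all aᵢ > 1, the mode has j-th component (aⱼ − 1)/(Σaᵢ − K).
Here Σaᵢ = 44 and K = 3, so p(yellow) = (13 − 1)/(44 − 3) = 12/41 ≈ 0.293.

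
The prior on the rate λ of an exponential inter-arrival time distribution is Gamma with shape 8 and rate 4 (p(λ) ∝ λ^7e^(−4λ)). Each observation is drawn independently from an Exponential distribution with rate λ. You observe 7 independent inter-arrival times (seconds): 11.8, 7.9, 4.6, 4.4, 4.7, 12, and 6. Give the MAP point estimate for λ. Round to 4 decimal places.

The Exponential(rate=λ) likelihood is ∝ λ^n e^(−λΣtᵢ). Here n = 7 and Σtᵢ = 11.8 + 7.9 + 4.6 + 4.4 + 4.7 + 12 + 6 = 51.4.
Posterior ∝ λ^7e^(−4λ) · λ^7e^(−51.4λ) = λ^14e^(−55.4λ), i.e. Gamma(15, 55.4).
Mode = (a−1)/b = 14/55.4 ≈ 0.2527.

λ̂_MAP = 0.2527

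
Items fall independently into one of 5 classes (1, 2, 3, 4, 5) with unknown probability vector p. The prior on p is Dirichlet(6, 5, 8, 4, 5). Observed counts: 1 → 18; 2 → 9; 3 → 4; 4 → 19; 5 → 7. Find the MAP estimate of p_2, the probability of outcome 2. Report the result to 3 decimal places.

The posterior is Dirichlet(αᵢ + nᵢ) = Dirichlet(24, 14, 12, 23, 12).
For a Dirichlet(a₁,…,a_K) with all aᵢ > 1, the mode has j-th component (aⱼ − 1)/(Σaᵢ − K).
Here Σaᵢ = 85 and K = 5, so p_2 = (14 − 1)/(85 − 5) = 13/80 ≈ 0.163.

MAP estimate: 0.163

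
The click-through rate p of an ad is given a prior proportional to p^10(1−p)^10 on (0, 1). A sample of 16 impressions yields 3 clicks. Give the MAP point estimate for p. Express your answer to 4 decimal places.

p̂_MAP = 0.3611

The prior density ∝ p^10(1−p)^10 is the kernel of Beta(11, 11).
Data: 3 successes in 16 trials. The binomial likelihood contributes p^3(1−p)^13, so the posterior is Beta(11+3, 11+13) = Beta(14, 24).
For Beta(a, b) with a, b > 1 the mode is (a−1)/(a+b−2) = 13/36 ≈ 0.3611.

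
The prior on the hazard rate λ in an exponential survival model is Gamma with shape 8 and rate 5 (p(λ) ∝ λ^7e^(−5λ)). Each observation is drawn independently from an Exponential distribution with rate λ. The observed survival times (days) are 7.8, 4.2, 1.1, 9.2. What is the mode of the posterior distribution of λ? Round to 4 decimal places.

The Exponential(rate=λ) likelihood is ∝ λ^n e^(−λΣtᵢ). Here n = 4 and Σtᵢ = 7.8 + 4.2 + 1.1 + 9.2 = 22.3.
Posterior ∝ λ^7e^(−5λ) · λ^4e^(−22.3λ) = λ^11e^(−27.3λ), i.e. Gamma(12, 27.3).
Mode = (a−1)/b = 11/27.3 ≈ 0.4029.

λ̂_MAP = 0.4029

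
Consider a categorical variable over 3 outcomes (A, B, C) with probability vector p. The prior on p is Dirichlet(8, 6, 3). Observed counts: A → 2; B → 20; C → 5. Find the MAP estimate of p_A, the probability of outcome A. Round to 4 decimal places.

MAP estimate of p_A = 0.2195

The posterior is Dirichlet(αᵢ + nᵢ) = Dirichlet(10, 26, 8).
For a Dirichlet(a₁,…,a_K) with all aᵢ > 1, the mode has j-th component (aⱼ − 1)/(Σaᵢ − K).
Here Σaᵢ = 44 and K = 3, so p_A = (10 − 1)/(44 − 3) = 9/41 ≈ 0.2195.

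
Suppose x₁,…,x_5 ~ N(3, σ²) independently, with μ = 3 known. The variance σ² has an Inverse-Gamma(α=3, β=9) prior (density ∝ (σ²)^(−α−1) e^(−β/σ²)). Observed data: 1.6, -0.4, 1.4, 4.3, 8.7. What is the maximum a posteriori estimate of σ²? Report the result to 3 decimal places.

Sum of squared deviations about the known mean: SS = (1.6−3)² + (-0.4−3)² + (1.4−3)² + (4.3−3)² + (8.7−3)² = 50.26.
The Normal likelihood contributes (σ²)^(−n/2) exp(−SS/(2σ²)), so the posterior is Inverse-Gamma(α + n/2, β + SS/2) = Inverse-Gamma(5.5, 34.13).
The mode of Inverse-Gamma(a, b) is b/(a+1) = 34.13/6.5 ≈ 5.251.

σ̂²_MAP = 5.251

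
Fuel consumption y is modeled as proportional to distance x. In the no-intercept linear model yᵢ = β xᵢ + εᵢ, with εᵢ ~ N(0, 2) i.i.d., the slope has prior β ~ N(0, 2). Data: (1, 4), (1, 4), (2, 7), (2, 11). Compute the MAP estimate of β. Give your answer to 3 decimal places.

log p(β | y) = −Σ(yᵢ − βxᵢ)²/(2·2) − β²/(2·2) + const.
Setting the derivative to zero: Σxᵢ(yᵢ − βxᵢ)/2 − β/2 = 0, so β = Σxᵢyᵢ / (Σxᵢ² + σ²/τ²).
Σxᵢyᵢ = 1·4 + 1·4 + 2·7 + 2·11 = 44; Σxᵢ² = 10; σ²/τ² = 1.
β̂_MAP = 44 / (10 + 1) = 44/11 ≈ 4.000.

β̂_MAP = 4.000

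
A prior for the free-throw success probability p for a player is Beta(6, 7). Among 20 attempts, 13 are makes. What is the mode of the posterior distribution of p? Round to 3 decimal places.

p̂_MAP = 0.581

Prior: Beta(6, 7).
Data: 13 successes in 20 trials. The binomial likelihood contributes p^13(1−p)^7, so the posterior is Beta(6+13, 7+7) = Beta(19, 14).
For Beta(a, b) with a, b > 1 the mode is (a−1)/(a+b−2) = 18/31 ≈ 0.581.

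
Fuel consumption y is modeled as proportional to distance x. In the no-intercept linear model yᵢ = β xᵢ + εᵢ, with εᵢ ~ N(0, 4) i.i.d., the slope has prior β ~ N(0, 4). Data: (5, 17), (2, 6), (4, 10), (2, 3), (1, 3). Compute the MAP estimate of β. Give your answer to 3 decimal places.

log p(β | y) = −Σ(yᵢ − βxᵢ)²/(2·4) − β²/(2·4) + const.
Setting the derivative to zero: Σxᵢ(yᵢ − βxᵢ)/4 − β/4 = 0, so β = Σxᵢyᵢ / (Σxᵢ² + σ²/τ²).
Σxᵢyᵢ = 5·17 + 2·6 + 4·10 + 2·3 + 1·3 = 146; Σxᵢ² = 50; σ²/τ² = 1.
β̂_MAP = 146 / (50 + 1) = 146/51 ≈ 2.863.

β̂_MAP = 2.863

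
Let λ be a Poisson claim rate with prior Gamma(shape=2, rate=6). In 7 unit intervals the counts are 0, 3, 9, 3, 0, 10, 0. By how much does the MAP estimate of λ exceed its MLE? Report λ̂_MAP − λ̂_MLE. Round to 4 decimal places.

Σxᵢ = 25. Posterior is Gamma(27, 13); MAP = (27−1)/13 = 26/13 ≈ 2.00000.
MLE = x̄ = 25/7 ≈ 3.57143.
Difference = 26/13 − 25/7 = -11/7 ≈ -1.5714.

MAP − MLE = -1.5714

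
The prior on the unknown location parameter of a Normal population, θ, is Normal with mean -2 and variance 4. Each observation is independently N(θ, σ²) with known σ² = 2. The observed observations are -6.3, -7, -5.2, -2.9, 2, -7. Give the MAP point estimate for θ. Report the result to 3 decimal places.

θ̂_MAP = -4.215

n = 6; x̄ = ((-6.3) + (-7) + (-5.2) + (-2.9) + 2 + (-7))/6 = -26.4/6 = -4.4.
For a Normal prior and Normal likelihood with known variance, the posterior is Normal; its mode equals its mean, the precision-weighted average.
Prior precision 1/σ₀² = 1/4 = 0.25; data precision n/σ² = 6/2 = 3.
θ̂ = (0.25·(-2) + 3·(-4.4)) / (0.25 + 3) = (-13.7)/3.25 = -274/65 ≈ -4.215.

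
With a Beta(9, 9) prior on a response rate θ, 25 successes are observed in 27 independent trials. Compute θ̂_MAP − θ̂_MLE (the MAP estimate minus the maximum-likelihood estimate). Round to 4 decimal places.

MAP − MLE = -0.1585

Posterior is Beta(34, 11); MAP = (34−1)/(45−2) = 33/43 ≈ 0.76744.
MLE ignores the prior: θ̂_MLE = k/n = 25/27 ≈ 0.92593.
Difference = 33/43 − 25/27 = -184/1161 ≈ -0.1585.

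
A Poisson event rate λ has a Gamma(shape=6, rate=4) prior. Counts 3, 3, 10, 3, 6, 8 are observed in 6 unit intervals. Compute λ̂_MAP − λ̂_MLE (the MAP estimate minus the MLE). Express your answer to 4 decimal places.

Σxᵢ = 33. Posterior is Gamma(39, 10); MAP = (39−1)/10 = 38/10 ≈ 3.80000.
MLE = x̄ = 33/6 ≈ 5.50000.
Difference = 38/10 − 33/6 = -17/10 ≈ -1.7000.

MAP − MLE = -1.7000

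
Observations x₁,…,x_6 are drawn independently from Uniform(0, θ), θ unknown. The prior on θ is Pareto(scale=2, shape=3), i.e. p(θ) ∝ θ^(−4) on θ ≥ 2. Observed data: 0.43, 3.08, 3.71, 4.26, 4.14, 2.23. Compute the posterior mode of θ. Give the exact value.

The Uniform(0, θ) likelihood is θ^(−n) for θ ≥ max(xᵢ), zero otherwise. Here max(xᵢ) = 4.26.
Posterior ∝ θ^(−4) · θ^(−6) = θ^(−10) on θ ≥ max(2, 4.26) = 4.26.
This density is strictly decreasing in θ, so the posterior mode lies at the lower boundary of the support.

θ̂_MAP = 4.26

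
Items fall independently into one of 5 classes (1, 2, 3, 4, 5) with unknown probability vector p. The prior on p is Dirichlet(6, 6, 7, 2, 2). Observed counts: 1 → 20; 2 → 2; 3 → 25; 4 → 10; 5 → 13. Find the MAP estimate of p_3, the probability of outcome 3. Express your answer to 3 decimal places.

The posterior is Dirichlet(αᵢ + nᵢ) = Dirichlet(26, 8, 32, 12, 15).
For a Dirichlet(a₁,…,a_K) with all aᵢ > 1, the mode has j-th component (aⱼ − 1)/(Σaᵢ − K).
Here Σaᵢ = 93 and K = 5, so p_3 = (32 − 1)/(93 − 5) = 31/88 ≈ 0.352.

MAP estimate: 0.352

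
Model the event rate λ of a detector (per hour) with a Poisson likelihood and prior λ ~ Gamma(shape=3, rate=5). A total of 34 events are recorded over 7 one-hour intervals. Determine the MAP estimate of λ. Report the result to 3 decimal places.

Σxᵢ = 34, n = 7.
Posterior ∝ λ^2e^(−5λ) · λ^34e^(−7λ) = λ^36e^(−12λ), i.e. Gamma(shape=37, rate=12).
The mode of a Gamma(a, b) with a ≥ 1 (shape–rate) is (a−1)/b = 36/12 ≈ 3.000.

λ̂_MAP = 3.000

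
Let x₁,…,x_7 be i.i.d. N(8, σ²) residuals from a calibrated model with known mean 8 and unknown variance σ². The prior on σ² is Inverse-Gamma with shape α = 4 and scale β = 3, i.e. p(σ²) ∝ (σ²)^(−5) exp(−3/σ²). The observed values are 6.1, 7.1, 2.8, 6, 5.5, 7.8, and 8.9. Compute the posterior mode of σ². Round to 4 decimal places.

Sum of squared deviations about the known mean: SS = (6.1−8)² + (7.1−8)² + (2.8−8)² + (6−8)² + (5.5−8)² + (7.8−8)² + (8.9−8)² = 42.56.
The Normal likelihood contributes (σ²)^(−n/2) exp(−SS/(2σ²)), so the posterior is Inverse-Gamma(α + n/2, β + SS/2) = Inverse-Gamma(7.5, 24.28).
The mode of Inverse-Gamma(a, b) is b/(a+1) = 24.28/8.5 ≈ 2.8565.

σ̂²_MAP = 2.8565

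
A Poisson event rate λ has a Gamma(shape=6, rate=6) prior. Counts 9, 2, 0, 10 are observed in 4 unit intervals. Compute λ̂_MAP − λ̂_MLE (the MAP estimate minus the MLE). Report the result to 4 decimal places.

Σxᵢ = 21. Posterior is Gamma(27, 10); MAP = (27−1)/10 = 26/10 ≈ 2.60000.
MLE = x̄ = 21/4 ≈ 5.25000.
Difference = 26/10 − 21/4 = -53/20 ≈ -2.6500.

MAP − MLE = -2.6500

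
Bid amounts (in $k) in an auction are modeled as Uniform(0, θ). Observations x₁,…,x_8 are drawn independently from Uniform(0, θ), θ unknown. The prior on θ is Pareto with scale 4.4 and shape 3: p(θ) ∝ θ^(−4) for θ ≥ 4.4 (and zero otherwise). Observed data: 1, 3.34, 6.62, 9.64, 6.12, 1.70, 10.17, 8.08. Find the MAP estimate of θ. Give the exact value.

The Uniform(0, θ) likelihood is θ^(−n) for θ ≥ max(xᵢ), zero otherwise. Here max(xᵢ) = 10.17.
Posterior ∝ θ^(−4) · θ^(−8) = θ^(−12) on θ ≥ max(4.4, 10.17) = 10.17.
This density is strictly decreasing in θ, so the posterior mode lies at the lower boundary of the support.

θ̂_MAP = 10.17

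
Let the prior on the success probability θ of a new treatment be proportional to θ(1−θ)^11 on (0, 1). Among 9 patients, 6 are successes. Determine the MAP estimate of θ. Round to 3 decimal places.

θ̂_MAP = 0.333

The prior density ∝ θ(1−θ)^11 is the kernel of Beta(2, 12).
Data: 6 successes in 9 trials. The binomial likelihood contributes θ^6(1−θ)^3, so the posterior is Beta(2+6, 12+3) = Beta(8, 15).
For Beta(a, b) with a, b > 1 the mode is (a−1)/(a+b−2) = 7/21 ≈ 0.333.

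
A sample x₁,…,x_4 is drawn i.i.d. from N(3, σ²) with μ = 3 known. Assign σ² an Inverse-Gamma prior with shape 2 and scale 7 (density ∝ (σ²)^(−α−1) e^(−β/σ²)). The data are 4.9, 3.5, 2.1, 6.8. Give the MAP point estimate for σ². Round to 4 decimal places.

σ̂²_MAP = 3.3110

Sum of squared deviations about the known mean: SS = (4.9−3)² + (3.5−3)² + (2.1−3)² + (6.8−3)² = 19.11.
The Normal likelihood contributes (σ²)^(−n/2) exp(−SS/(2σ²)), so the posterior is Inverse-Gamma(α + n/2, β + SS/2) = Inverse-Gamma(4, 16.555).
The mode of Inverse-Gamma(a, b) is b/(a+1) = 16.555/5 ≈ 3.3110.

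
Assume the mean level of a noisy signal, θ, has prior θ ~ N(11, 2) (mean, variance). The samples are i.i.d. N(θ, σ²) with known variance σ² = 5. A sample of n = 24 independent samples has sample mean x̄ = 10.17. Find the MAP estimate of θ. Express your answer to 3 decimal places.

n = 24, x̄ = 10.17.
For a Normal prior and Normal likelihood with known variance, the posterior is Normal; its mode equals its mean, the precision-weighted average.
Prior precision 1/σ₀² = 1/2 = 0.5; data precision n/σ² = 24/5 = 4.8.
θ̂ = (0.5·11 + 4.8·10.17) / (0.5 + 4.8) = 54.316/5.3 = 13579/1325 ≈ 10.248.

θ̂_MAP = 10.248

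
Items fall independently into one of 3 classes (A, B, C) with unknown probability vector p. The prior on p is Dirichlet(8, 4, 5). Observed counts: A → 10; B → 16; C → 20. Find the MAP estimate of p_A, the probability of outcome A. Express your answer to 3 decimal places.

MAP estimate of p_A = 0.283

The posterior is Dirichlet(αᵢ + nᵢ) = Dirichlet(18, 20, 25).
For a Dirichlet(a₁,…,a_K) with all aᵢ > 1, the mode has j-th component (aⱼ − 1)/(Σaᵢ − K).
Here Σaᵢ = 63 and K = 3, so p_A = (18 − 1)/(63 − 3) = 17/60 ≈ 0.283.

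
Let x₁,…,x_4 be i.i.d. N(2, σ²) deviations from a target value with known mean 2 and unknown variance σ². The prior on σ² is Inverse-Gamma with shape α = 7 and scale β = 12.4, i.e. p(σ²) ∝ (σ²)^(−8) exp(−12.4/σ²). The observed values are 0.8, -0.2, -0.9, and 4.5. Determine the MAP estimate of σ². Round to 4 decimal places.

Sum of squared deviations about the known mean: SS = (0.8−2)² + (-0.2−2)² + (-0.9−2)² + (4.5−2)² = 20.94.
The Normal likelihood contributes (σ²)^(−n/2) exp(−SS/(2σ²)), so the posterior is Inverse-Gamma(α + n/2, β + SS/2) = Inverse-Gamma(9, 22.87).
The mode of Inverse-Gamma(a, b) is b/(a+1) = 22.87/10 ≈ 2.2870.

σ̂²_MAP = 2.2870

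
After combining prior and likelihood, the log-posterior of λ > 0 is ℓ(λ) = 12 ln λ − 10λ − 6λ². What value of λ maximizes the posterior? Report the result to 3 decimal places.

λ̂_MAP = 0.667

ℓ'(λ) = 12/λ − 10 − 12λ. Setting this to zero and multiplying by λ: 12λ² + 10λ − 12 = 0.
λ = (−10 + √(10² + 4·12·12)) / (2·12) = (−10 + √676) / 24 = (−10 + 26)/24 = 2/3.
ℓ''(λ) = −12/λ² − 12 < 0, confirming a maximum.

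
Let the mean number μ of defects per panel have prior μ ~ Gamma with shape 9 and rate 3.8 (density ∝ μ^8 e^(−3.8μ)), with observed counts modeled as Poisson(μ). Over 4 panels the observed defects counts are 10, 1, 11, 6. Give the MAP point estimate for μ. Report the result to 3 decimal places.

Σxᵢ = 10+1+11+6 = 28, with n = 4.
Posterior ∝ μ^8e^(−3.8μ) · μ^28e^(−4μ) = μ^36e^(−7.8μ), i.e. Gamma(shape=37, rate=7.8).
The mode of a Gamma(a, b) with a ≥ 1 (shape–rate) is (a−1)/b = 36/7.8 ≈ 4.615.

μ̂_MAP = 4.615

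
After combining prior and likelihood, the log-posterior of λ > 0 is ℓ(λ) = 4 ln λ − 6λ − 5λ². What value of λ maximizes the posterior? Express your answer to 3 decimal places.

λ̂_MAP = 0.400

ℓ'(λ) = 4/λ − 6 − 10λ. Setting this to zero and multiplying by λ: 10λ² + 6λ − 4 = 0.
λ = (−6 + √(6² + 4·10·4)) / (2·10) = (−6 + √196) / 20 = (−6 + 14)/20 = 2/5.
ℓ''(λ) = −4/λ² − 10 < 0, confirming a maximum.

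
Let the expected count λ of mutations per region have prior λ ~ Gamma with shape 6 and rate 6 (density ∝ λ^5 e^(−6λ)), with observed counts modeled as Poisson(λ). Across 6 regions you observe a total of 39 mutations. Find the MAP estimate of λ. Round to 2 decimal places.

Σxᵢ = 39, n = 6.
Posterior ∝ λ^5e^(−6λ) · λ^39e^(−6λ) = λ^44e^(−12λ), i.e. Gamma(shape=45, rate=12).
The mode of a Gamma(a, b) with a ≥ 1 (shape–rate) is (a−1)/b = 44/12 ≈ 3.67.

λ̂_MAP = 3.67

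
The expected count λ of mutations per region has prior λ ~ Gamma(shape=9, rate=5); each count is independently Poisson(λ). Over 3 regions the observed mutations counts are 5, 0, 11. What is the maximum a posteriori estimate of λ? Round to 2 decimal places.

λ̂_MAP = 3.00

Σxᵢ = 5+0+11 = 16, with n = 3.
Posterior ∝ λ^8e^(−5λ) · λ^16e^(−3λ) = λ^24e^(−8λ), i.e. Gamma(shape=25, rate=8).
The mode of a Gamma(a, b) with a ≥ 1 (shape–rate) is (a−1)/b = 24/8 ≈ 3.00.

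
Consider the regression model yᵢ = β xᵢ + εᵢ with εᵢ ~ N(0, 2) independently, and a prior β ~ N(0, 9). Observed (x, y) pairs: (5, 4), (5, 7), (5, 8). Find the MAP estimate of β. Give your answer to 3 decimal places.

β̂_MAP = 1.263

log p(β | y) = −Σ(yᵢ − βxᵢ)²/(2·2) − β²/(2·9) + const.
Setting the derivative to zero: Σxᵢ(yᵢ − βxᵢ)/2 − β/9 = 0, so β = Σxᵢyᵢ / (Σxᵢ² + σ²/τ²).
Σxᵢyᵢ = 5·4 + 5·7 + 5·8 = 95; Σxᵢ² = 75; σ²/τ² = 2/9.
β̂_MAP = 95 / (75 + 2/9) = 95/(677/9) = 855/677 ≈ 1.263.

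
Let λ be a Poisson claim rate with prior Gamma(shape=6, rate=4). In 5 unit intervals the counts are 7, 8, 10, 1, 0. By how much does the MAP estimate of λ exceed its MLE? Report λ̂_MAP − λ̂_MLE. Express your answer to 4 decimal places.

MAP − MLE = -1.7556

Σxᵢ = 26. Posterior is Gamma(32, 9); MAP = (32−1)/9 = 31/9 ≈ 3.44444.
MLE = x̄ = 26/5 ≈ 5.20000.
Difference = 31/9 − 26/5 = -79/45 ≈ -1.7556.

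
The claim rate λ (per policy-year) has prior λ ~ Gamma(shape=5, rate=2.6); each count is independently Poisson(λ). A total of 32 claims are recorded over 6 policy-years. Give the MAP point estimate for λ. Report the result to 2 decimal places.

λ̂_MAP = 4.19

Σxᵢ = 32, n = 6.
Posterior ∝ λ^4e^(−2.6λ) · λ^32e^(−6λ) = λ^36e^(−8.6λ), i.e. Gamma(shape=37, rate=8.6).
The mode of a Gamma(a, b) with a ≥ 1 (shape–rate) is (a−1)/b = 36/8.6 ≈ 4.19.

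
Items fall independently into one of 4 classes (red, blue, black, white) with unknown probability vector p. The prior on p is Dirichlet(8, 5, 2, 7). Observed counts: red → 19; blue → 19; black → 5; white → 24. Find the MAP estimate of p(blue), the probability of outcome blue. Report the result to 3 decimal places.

MAP estimate of p(blue) = 0.271

The posterior is Dirichlet(αᵢ + nᵢ) = Dirichlet(27, 24, 7, 31).
For a Dirichlet(a₁,…,a_K) with all aᵢ > 1, the mode has j-th component (aⱼ − 1)/(Σaᵢ − K).
Here Σaᵢ = 89 and K = 4, so p(blue) = (24 − 1)/(89 − 4) = 23/85 ≈ 0.271.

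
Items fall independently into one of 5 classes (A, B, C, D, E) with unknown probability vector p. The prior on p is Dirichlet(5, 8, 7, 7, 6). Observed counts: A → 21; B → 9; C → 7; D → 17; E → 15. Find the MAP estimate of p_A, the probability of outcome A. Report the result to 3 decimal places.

MAP estimate of p_A = 0.258

The posterior is Dirichlet(αᵢ + nᵢ) = Dirichlet(26, 17, 14, 24, 21).
For a Dirichlet(a₁,…,a_K) with all aᵢ > 1, the mode has j-th component (aⱼ − 1)/(Σaᵢ − K).
Here Σaᵢ = 102 and K = 5, so p_A = (26 − 1)/(102 − 5) = 25/97 ≈ 0.258.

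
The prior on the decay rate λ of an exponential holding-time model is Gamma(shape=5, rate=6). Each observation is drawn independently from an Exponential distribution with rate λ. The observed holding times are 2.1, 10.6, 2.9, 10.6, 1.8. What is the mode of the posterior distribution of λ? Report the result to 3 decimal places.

λ̂_MAP = 0.265

The Exponential(rate=λ) likelihood is ∝ λ^n e^(−λΣtᵢ). Here n = 5 and Σtᵢ = 2.1 + 10.6 + 2.9 + 10.6 + 1.8 = 28.
Posterior ∝ λ^4e^(−6λ) · λ^5e^(−28λ) = λ^9e^(−34λ), i.e. Gamma(10, 34).
Mode = (a−1)/b = 9/34 ≈ 0.265.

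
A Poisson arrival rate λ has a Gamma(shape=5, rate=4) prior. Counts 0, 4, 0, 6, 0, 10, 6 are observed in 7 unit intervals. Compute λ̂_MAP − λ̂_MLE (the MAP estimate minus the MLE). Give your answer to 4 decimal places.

MAP − MLE = -0.9870

Σxᵢ = 26. Posterior is Gamma(31, 11); MAP = (31−1)/11 = 30/11 ≈ 2.72727.
MLE = x̄ = 26/7 ≈ 3.71429.
Difference = 30/11 − 26/7 = -76/77 ≈ -0.9870.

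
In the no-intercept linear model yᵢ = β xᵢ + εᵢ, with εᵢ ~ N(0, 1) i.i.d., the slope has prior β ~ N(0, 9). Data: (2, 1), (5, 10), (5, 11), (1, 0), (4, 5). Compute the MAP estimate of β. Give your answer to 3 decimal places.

β̂_MAP = 1.786

log p(β | y) = −Σ(yᵢ − βxᵢ)²/(2·1) − β²/(2·9) + const.
Setting the derivative to zero: Σxᵢ(yᵢ − βxᵢ)/1 − β/9 = 0, so β = Σxᵢyᵢ / (Σxᵢ² + σ²/τ²).
Σxᵢyᵢ = 2·1 + 5·10 + 5·11 + 1·0 + 4·5 = 127; Σxᵢ² = 71; σ²/τ² = 1/9.
β̂_MAP = 127 / (71 + 1/9) = 127/(640/9) = 1143/640 ≈ 1.786.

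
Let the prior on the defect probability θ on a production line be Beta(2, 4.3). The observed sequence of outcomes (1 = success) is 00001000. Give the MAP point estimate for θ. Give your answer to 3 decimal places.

θ̂_MAP = 0.163

Prior: Beta(2, 4.3).
Data: 1 success in 8 trials (from the sequence). The binomial likelihood contributes θ(1−θ)^7, so the posterior is Beta(2+1, 4.3+7) = Beta(3, 11.3).
For Beta(a, b) with a, b > 1 the mode is (a−1)/(a+b−2) = 2/12.3 ≈ 0.163.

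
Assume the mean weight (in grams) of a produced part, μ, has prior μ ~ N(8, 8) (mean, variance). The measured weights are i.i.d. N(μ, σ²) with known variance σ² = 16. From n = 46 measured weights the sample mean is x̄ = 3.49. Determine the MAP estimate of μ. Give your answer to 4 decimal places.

n = 46, x̄ = 3.49.
For a Normal prior and Normal likelihood with known variance, the posterior is Normal; its mode equals its mean, the precision-weighted average.
Prior precision 1/σ₀² = 1/8 = 0.125; data precision n/σ² = 46/16 = 2.875.
μ̂ = (0.125·8 + 2.875·3.49) / (0.125 + 2.875) = 11.03375/3 = 8827/2400 ≈ 3.6779.

μ̂_MAP = 3.6779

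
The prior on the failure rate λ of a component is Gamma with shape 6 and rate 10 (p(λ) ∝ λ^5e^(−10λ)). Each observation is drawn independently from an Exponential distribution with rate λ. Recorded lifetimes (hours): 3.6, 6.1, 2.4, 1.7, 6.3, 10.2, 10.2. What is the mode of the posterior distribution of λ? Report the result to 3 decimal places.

The Exponential(rate=λ) likelihood is ∝ λ^n e^(−λΣtᵢ). Here n = 7 and Σtᵢ = 3.6 + 6.1 + 2.4 + 1.7 + 6.3 + 10.2 + 10.2 = 40.5.
Posterior ∝ λ^5e^(−10λ) · λ^7e^(−40.5λ) = λ^12e^(−50.5λ), i.e. Gamma(13, 50.5).
Mode = (a−1)/b = 12/50.5 ≈ 0.238.

λ̂_MAP = 0.238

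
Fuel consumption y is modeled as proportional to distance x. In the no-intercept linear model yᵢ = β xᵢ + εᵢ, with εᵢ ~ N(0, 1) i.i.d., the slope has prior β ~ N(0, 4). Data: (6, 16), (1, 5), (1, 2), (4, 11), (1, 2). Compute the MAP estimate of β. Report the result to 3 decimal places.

β̂_MAP = 2.697

log p(β | y) = −Σ(yᵢ − βxᵢ)²/(2·1) − β²/(2·4) + const.
Setting the derivative to zero: Σxᵢ(yᵢ − βxᵢ)/1 − β/4 = 0, so β = Σxᵢyᵢ / (Σxᵢ² + σ²/τ²).
Σxᵢyᵢ = 6·16 + 1·5 + 1·2 + 4·11 + 1·2 = 149; Σxᵢ² = 55; σ²/τ² = 0.25.
β̂_MAP = 149 / (55 + 0.25) = 149/55.25 ≈ 2.697.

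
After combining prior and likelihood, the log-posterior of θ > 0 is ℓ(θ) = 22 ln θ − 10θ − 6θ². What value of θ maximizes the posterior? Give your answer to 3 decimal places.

θ̂_MAP = 1.000

ℓ'(θ) = 22/θ − 10 − 12θ. Setting this to zero and multiplying by θ: 12θ² + 10θ − 22 = 0.
θ = (−10 + √(10² + 4·12·22)) / (2·12) = (−10 + √1156) / 24 = (−10 + 34)/24 = 1.
ℓ''(θ) = −22/θ² − 12 < 0, confirming a maximum.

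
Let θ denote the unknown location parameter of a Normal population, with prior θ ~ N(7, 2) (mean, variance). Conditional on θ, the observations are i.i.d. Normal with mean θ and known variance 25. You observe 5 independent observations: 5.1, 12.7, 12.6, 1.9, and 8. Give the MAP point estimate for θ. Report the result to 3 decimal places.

n = 5; x̄ = (5.1 + 12.7 + 12.6 + 1.9 + 8)/5 = 40.3/5 = 8.06.
For a Normal prior and Normal likelihood with known variance, the posterior is Normal; its mode equals its mean, the precision-weighted average.
Prior precision 1/σ₀² = 1/2 = 0.5; data precision n/σ² = 5/25 = 0.2.
θ̂ = (0.5·7 + 0.2·8.06) / (0.5 + 0.2) = 5.112/0.7 = 1278/175 ≈ 7.303.

θ̂_MAP = 7.303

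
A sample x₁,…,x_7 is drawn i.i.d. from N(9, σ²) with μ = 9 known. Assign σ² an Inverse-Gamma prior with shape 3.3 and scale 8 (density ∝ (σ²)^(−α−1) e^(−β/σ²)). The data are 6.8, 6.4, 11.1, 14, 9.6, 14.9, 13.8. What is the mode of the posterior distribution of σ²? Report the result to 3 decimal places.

σ̂²_MAP = 7.386

Sum of squared deviations about the known mean: SS = (6.8−9)² + (6.4−9)² + (11.1−9)² + (14−9)² + (9.6−9)² + (14.9−9)² + (13.8−9)² = 99.22.
The Normal likelihood contributes (σ²)^(−n/2) exp(−SS/(2σ²)), so the posterior is Inverse-Gamma(α + n/2, β + SS/2) = Inverse-Gamma(6.8, 57.61).
The mode of Inverse-Gamma(a, b) is b/(a+1) = 57.61/7.8 ≈ 7.386.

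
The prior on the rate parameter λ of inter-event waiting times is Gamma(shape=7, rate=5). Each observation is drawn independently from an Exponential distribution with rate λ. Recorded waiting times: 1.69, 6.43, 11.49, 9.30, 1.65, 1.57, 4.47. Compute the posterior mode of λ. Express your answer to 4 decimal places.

The Exponential(rate=λ) likelihood is ∝ λ^n e^(−λΣtᵢ). Here n = 7 and Σtᵢ = 1.69 + 6.43 + 11.49 + 9.30 + 1.65 + 1.57 + 4.47 = 36.60.
Posterior ∝ λ^6e^(−5λ) · λ^7e^(−36.60λ) = λ^13e^(−41.60λ), i.e. Gamma(14, 41.60).
Mode = (a−1)/b = 13/41.60 ≈ 0.3125.

λ̂_MAP = 0.3125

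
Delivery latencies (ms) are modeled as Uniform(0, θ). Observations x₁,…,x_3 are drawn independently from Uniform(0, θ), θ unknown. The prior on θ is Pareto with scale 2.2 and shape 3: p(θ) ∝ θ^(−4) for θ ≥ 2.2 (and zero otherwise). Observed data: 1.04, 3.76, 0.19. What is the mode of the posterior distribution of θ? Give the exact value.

θ̂_MAP = 3.76

The Uniform(0, θ) likelihood is θ^(−n) for θ ≥ max(xᵢ), zero otherwise. Here max(xᵢ) = 3.76.
Posterior ∝ θ^(−4) · θ^(−3) = θ^(−7) on θ ≥ max(2.2, 3.76) = 3.76.
This density is strictly decreasing in θ, so the posterior mode lies at the lower boundary of the support.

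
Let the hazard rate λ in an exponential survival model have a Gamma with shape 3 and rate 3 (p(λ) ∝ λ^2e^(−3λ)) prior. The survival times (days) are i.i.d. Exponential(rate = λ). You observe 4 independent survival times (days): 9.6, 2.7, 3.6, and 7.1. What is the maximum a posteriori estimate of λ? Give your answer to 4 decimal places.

The Exponential(rate=λ) likelihood is ∝ λ^n e^(−λΣtᵢ). Here n = 4 and Σtᵢ = 9.6 + 2.7 + 3.6 + 7.1 = 23.
Posterior ∝ λ^2e^(−3λ) · λ^4e^(−23λ) = λ^6e^(−26λ), i.e. Gamma(7, 26).
Mode = (a−1)/b = 6/26 ≈ 0.2308.

λ̂_MAP = 0.2308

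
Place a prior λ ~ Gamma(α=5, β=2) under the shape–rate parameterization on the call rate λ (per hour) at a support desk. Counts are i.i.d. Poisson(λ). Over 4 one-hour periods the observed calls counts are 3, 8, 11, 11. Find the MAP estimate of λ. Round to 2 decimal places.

λ̂_MAP = 6.17

Σxᵢ = 3+8+11+11 = 33, with n = 4.
Posterior ∝ λ^4e^(−2λ) · λ^33e^(−4λ) = λ^37e^(−6λ), i.e. Gamma(shape=38, rate=6).
The mode of a Gamma(a, b) with a ≥ 1 (shape–rate) is (a−1)/b = 37/6 ≈ 6.17.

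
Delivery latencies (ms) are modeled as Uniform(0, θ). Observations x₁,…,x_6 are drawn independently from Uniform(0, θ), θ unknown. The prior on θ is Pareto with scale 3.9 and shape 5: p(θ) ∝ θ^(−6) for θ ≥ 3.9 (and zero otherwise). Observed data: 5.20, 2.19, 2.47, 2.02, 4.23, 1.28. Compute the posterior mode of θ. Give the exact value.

θ̂_MAP = 5.20

The Uniform(0, θ) likelihood is θ^(−n) for θ ≥ max(xᵢ), zero otherwise. Here max(xᵢ) = 5.20.
Posterior ∝ θ^(−6) · θ^(−6) = θ^(−12) on θ ≥ max(3.9, 5.20) = 5.20.
This density is strictly decreasing in θ, so the posterior mode lies at the lower boundary of the support.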